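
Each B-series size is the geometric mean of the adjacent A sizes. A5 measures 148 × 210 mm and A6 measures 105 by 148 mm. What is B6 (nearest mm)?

Short side: √(148 · 105) = √15540 ≈ 124.7 → 125 mm
Long side: √(210 · 148) = √31080 ≈ 176.3 → 176 mm

125 × 176 mm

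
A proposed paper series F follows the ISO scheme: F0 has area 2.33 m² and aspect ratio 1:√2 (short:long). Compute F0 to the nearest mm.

1284 × 1815 mm

Let the short side be w mm. Then w · w√2 = 2.33 m² = 2,330,000 mm².
w² = 2,330,000/√2, so w ≈ 1283.6 mm; long side = w√2 ≈ 1815.2 mm.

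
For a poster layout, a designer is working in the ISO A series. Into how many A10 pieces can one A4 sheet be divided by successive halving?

64

Each ISO step halves the sheet: 1 × A4 → 2 × A5 → 4 × A6 → 8 × A7 → …
From A4 to A10 is 6 halving steps: 2^6 = 64.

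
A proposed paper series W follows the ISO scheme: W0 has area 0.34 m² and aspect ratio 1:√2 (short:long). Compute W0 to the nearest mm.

Let the short side be w mm. Then w · w√2 = 0.34 m² = 340,000 mm².
w² = 340,000/√2, so w ≈ 490.3 mm; long side = w√2 ≈ 693.4 mm.

490 × 693 mm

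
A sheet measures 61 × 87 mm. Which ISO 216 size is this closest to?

Aspect ratio 87/61 ≈ 1.426 — close to the ISO √2 ≈ 1.414.
In the B-series (B0 = 1000 × 1414 mm): B8 = 62 × 88 mm.
Off by 2 mm total — nearest standard size.

B8 (62 × 88 mm)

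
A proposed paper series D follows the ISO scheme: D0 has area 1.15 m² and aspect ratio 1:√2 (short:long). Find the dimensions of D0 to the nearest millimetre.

Let the short side be w mm. Then w · w√2 = 1.15 m² = 1,150,000 mm².
w² = 1,150,000/√2, so w ≈ 901.8 mm; long side = w√2 ≈ 1275.3 mm.

902 × 1275 mm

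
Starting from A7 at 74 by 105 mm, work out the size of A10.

A8: ⌊105/2⌋ × 74 = 52 × 74 mm
A9: ⌊74/2⌋ × 52 = 37 × 52 mm
A10: ⌊52/2⌋ × 37 = 26 × 37 mm

26 × 37 mm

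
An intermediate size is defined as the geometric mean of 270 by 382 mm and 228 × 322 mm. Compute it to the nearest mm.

Short side: √(270 · 228) = √61560 ≈ 248.1 → 248 mm
Long side: √(382 · 322) = √123004 ≈ 350.7 → 351 mm

248 × 351 mm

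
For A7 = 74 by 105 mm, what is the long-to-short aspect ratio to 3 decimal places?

1.419

105 / 74 = 1.419
ISO 216 targets √2 ≈ 1.414; the +0.005 deviation is from mm rounding.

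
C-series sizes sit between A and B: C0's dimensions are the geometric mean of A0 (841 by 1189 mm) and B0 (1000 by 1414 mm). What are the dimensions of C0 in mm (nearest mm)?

917 × 1297 mm

Short: √(841 · 1000) = √841000 ≈ 917.1 mm.
Long: √(1189 · 1414) = √1681246 ≈ 1296.6 mm.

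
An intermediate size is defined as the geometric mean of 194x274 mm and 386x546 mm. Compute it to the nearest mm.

274 × 387 mm

Short side: √(194 · 386) = √74884 ≈ 273.6 → 274 mm
Long side: √(274 · 546) = √149604 ≈ 386.8 → 387 mm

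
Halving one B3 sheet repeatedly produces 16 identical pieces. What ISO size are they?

16 = 2^4, so 4 halving steps.
B3 → B4 → … → B7 after 4 steps.

B7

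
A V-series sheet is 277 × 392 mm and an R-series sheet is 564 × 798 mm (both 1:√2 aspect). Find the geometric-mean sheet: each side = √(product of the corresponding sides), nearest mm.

Short side: √(277 · 564) = √156228 ≈ 395.3 → 395 mm
Long side: √(392 · 798) = √312816 ≈ 559.3 → 559 mm

395 × 559 mm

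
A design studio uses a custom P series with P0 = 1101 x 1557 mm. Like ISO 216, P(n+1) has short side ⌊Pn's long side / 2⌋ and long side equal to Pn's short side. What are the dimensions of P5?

P1: ⌊1557/2⌋ × 1101 = 778 × 1101 mm
P2: ⌊1101/2⌋ × 778 = 550 × 778 mm
P3: ⌊778/2⌋ × 550 = 389 × 550 mm
P4: ⌊550/2⌋ × 389 = 275 × 389 mm
P5: ⌊389/2⌋ × 275 = 194 × 275 mm

194 × 275 mm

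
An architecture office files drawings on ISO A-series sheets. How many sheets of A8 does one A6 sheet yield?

4

Each ISO step halves the sheet: 1 × A6 → 2 × A7 → 4 × A8
From A6 to A8 is 2 halving steps: 2^2 = 4.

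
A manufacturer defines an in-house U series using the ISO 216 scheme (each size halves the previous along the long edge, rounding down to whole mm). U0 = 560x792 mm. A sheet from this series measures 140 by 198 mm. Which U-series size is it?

U0: 560 × 792 mm
U1: 396 × 560 mm
U2: 280 × 396 mm
U3: 198 × 280 mm
U4: 140 × 198 mm
U5: 99 × 140 mm
→ matches U4.

U4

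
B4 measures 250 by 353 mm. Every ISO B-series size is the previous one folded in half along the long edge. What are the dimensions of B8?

62 × 88 mm

B5: ⌊353/2⌋ × 250 = 176 × 250 mm
B6: ⌊250/2⌋ × 176 = 125 × 176 mm
B7: ⌊176/2⌋ × 125 = 88 × 125 mm
B8: ⌊125/2⌋ × 88 = 62 × 88 mm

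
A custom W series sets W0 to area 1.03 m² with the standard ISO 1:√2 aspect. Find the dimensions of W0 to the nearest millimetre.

853 × 1207 mm

Let the short side be w mm. Then w · w√2 = 1.03 m² = 1,030,000 mm².
w² = 1,030,000/√2, so w ≈ 853.4 mm; long side = w√2 ≈ 1206.9 mm.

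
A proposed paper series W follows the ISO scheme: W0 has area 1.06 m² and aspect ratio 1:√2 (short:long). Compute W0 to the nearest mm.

866 × 1224 mm

Let the short side be w mm. Then w · w√2 = 1.06 m² = 1,060,000 mm².
w² = 1,060,000/√2, so w ≈ 865.8 mm; long side = w√2 ≈ 1224.4 mm.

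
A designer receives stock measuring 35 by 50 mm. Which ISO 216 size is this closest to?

A9 (37 × 52 mm)

Aspect ratio 50/35 ≈ 1.429 — close to the ISO √2 ≈ 1.414.
In the A-series (A0 area = 1 m²): A9 = 37 × 52 mm.
Off by 4 mm total — nearest standard size.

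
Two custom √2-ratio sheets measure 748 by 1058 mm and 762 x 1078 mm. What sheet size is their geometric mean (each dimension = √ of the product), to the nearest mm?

Short side: √(748 · 762) = √569976 ≈ 755.0 → 755 mm
Long side: √(1058 · 1078) = √1140524 ≈ 1068.0 → 1068 mm

755 × 1068 mm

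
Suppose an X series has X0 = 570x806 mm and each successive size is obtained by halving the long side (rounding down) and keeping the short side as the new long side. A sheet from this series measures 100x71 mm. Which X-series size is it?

X6

X0: 570 × 806 mm
X1: 403 × 570 mm
X2: 285 × 403 mm
X3: 201 × 285 mm
X4: 142 × 201 mm
X5: 100 × 142 mm
X6: 71 × 100 mm
X7: 50 × 71 mm
→ matches X6.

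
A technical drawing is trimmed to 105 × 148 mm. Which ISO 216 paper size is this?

Aspect ratio 148/105 ≈ 1.410 — close to the ISO √2 ≈ 1.414.
In the A-series (A0 area = 1 m²): A6 = 105 × 148 mm.

A6 (105 × 148 mm)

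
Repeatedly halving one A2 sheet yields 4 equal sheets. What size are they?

A4

4 = 2^2, so 2 halving steps.
A2 → A3 → … → A4 after 2 steps.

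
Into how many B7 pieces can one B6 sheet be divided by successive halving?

2

B6 = 125 × 176 mm; B7 = 88 × 125 mm.
Each halving step doubles the count; 1 step from B6 to B7.
2^1 = 2.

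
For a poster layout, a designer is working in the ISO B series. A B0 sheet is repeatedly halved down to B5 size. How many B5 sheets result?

Each ISO step halves the sheet: 1 × B0 → 2 × B1 → 4 × B2 → 8 × B3 → …
From B0 to B5 is 5 halving steps: 2^5 = 32.

32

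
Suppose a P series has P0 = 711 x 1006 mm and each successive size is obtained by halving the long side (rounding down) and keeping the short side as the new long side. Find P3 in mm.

251 × 355 mm

P1: ⌊1006/2⌋ × 711 = 503 × 711 mm
P2: ⌊711/2⌋ × 503 = 355 × 503 mm
P3: ⌊503/2⌋ × 355 = 251 × 355 mm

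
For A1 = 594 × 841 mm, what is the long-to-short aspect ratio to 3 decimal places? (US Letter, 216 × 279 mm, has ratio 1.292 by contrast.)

1.416

841 / 594 = 1.416
ISO 216 targets √2 ≈ 1.414; the +0.002 deviation is from mm rounding.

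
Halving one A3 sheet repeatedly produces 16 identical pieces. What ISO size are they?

16 = 2^4, so 4 halving steps.
A3 → A4 → … → A7 after 4 steps.

A7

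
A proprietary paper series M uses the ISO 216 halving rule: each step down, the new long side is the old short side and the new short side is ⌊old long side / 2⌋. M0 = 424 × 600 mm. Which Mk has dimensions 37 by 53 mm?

M7

M0: 424 × 600 mm
M1: 300 × 424 mm
M2: 212 × 300 mm
M3: 150 × 212 mm
M4: 106 × 150 mm
M5: 75 × 106 mm
M6: 53 × 75 mm
M7: 37 × 53 mm
M8: 26 × 37 mm
→ matches M7.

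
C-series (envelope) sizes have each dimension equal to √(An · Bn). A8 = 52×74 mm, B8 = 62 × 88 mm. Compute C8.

Short side: √(52 · 62) = √3224 ≈ 56.8 → 57 mm
Long side: √(74 · 88) = √6512 ≈ 80.7 → 81 mm

57 × 81 mm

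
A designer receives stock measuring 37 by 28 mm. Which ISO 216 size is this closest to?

A10 (26 × 37 mm)

Aspect ratio 37/28 ≈ 1.321 (ISO target is √2 ≈ 1.414).
In the A-series (A0 area = 1 m²): A10 = 26 × 37 mm.
Off by 2 mm total — nearest standard size.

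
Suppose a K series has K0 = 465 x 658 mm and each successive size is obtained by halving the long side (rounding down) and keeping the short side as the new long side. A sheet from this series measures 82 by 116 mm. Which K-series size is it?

K0: 465 × 658 mm
K1: 329 × 465 mm
K2: 232 × 329 mm
K3: 164 × 232 mm
K4: 116 × 164 mm
K5: 82 × 116 mm
K6: 58 × 82 mm
→ matches K5.

K5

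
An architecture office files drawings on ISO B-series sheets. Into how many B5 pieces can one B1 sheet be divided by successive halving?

16

B1 = 707 × 1000 mm; B5 = 176 × 250 mm.
Each halving step doubles the count; 4 steps from B1 to B5.
2^4 = 16.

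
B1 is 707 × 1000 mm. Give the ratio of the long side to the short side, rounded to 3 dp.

1000 / 707 = 1.414
Matches √2 ≈ 1.414 — the ISO 216 defining ratio.

1.414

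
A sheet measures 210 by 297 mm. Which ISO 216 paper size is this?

A4 (210 × 297 mm)

Aspect ratio 297/210 ≈ 1.414 — close to the ISO √2 ≈ 1.414.
In the A-series (A0 area = 1 m²): A4 = 210 × 297 mm.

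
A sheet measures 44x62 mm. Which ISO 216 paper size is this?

B9 (44 × 62 mm)

Aspect ratio 62/44 ≈ 1.409 — close to the ISO √2 ≈ 1.414.
In the B-series (B0 = 1000 × 1414 mm): B9 = 44 × 62 mm.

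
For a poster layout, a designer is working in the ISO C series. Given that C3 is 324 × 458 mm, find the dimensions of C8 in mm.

C4: ⌊458/2⌋ × 324 = 229 × 324 mm
C5: ⌊324/2⌋ × 229 = 162 × 229 mm
C6: ⌊229/2⌋ × 162 = 114 × 162 mm
C7: ⌊162/2⌋ × 114 = 81 × 114 mm
C8: ⌊114/2⌋ × 81 = 57 × 81 mm

57 × 81 mm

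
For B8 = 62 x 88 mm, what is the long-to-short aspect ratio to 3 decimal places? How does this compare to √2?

88 / 62 = 1.419
ISO 216 targets √2 ≈ 1.414; the +0.005 deviation is from mm rounding.

1.419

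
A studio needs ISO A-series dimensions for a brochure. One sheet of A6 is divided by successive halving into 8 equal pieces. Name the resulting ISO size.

8 = 2^3, so 3 halving steps.
A6 → A7 → … → A9 after 3 steps.

A9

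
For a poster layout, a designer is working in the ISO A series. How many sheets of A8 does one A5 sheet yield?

Each ISO step halves the sheet: 1 × A5 → 2 × A6 → 4 × A7 → 8 × A8
From A5 to A8 is 3 halving steps: 2^3 = 8.

8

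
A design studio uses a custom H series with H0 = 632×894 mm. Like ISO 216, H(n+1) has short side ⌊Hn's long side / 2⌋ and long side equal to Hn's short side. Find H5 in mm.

111 × 158 mm

H1: ⌊894/2⌋ × 632 = 447 × 632 mm
H2: ⌊632/2⌋ × 447 = 316 × 447 mm
H3: ⌊447/2⌋ × 316 = 223 × 316 mm
H4: ⌊316/2⌋ × 223 = 158 × 223 mm
H5: ⌊223/2⌋ × 158 = 111 × 158 mm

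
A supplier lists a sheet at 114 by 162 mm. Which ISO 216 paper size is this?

Aspect ratio 162/114 ≈ 1.421 — close to the ISO √2 ≈ 1.414.
In the C-series (envelope sizes, between A and B): C6 = 114 × 162 mm.

C6 (114 × 162 mm)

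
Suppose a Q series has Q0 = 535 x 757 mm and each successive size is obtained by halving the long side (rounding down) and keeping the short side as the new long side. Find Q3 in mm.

189 × 267 mm

Q1: ⌊757/2⌋ × 535 = 378 × 535 mm
Q2: ⌊535/2⌋ × 378 = 267 × 378 mm
Q3: ⌊378/2⌋ × 267 = 189 × 267 mm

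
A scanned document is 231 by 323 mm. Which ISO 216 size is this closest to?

Aspect ratio 323/231 ≈ 1.398 (ISO target is √2 ≈ 1.414).
In the C-series (envelope sizes, between A and B): C4 = 229 × 324 mm.
Off by 3 mm total — nearest standard size.

C4 (229 × 324 mm)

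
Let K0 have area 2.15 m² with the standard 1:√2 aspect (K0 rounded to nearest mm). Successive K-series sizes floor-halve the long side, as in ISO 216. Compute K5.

Let K0's short side be w mm. w · w√2 = 2.15 m² = 2,150,000 mm², so w ≈ 1233.0 mm and w√2 ≈ 1743.7 mm → K0 = 1233 × 1744 mm.
K1: ⌊1744/2⌋ × 1233 = 872 × 1233 mm
K2: ⌊1233/2⌋ × 872 = 616 × 872 mm
K3: ⌊872/2⌋ × 616 = 436 × 616 mm
K4: ⌊616/2⌋ × 436 = 308 × 436 mm
K5: ⌊436/2⌋ × 308 = 218 × 308 mm

218 × 308 mm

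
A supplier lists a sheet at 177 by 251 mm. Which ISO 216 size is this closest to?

B5 (176 × 250 mm)

Aspect ratio 251/177 ≈ 1.418 — close to the ISO √2 ≈ 1.414.
In the B-series (B0 = 1000 × 1414 mm): B5 = 176 × 250 mm.
Off by 2 mm total — nearest standard size.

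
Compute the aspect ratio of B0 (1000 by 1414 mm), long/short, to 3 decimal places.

1414 / 1000 = 1.414
Matches √2 ≈ 1.414 — the ISO 216 defining ratio.

1.414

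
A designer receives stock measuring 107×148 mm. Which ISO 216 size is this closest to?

A6 (105 × 148 mm)

Aspect ratio 148/107 ≈ 1.383 (ISO target is √2 ≈ 1.414).
In the A-series (A0 area = 1 m²): A6 = 105 × 148 mm.
Off by 2 mm total — nearest standard size.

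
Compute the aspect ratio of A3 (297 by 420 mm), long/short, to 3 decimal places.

1.414

420 / 297 = 1.414
Matches √2 ≈ 1.414 — the ISO 216 defining ratio.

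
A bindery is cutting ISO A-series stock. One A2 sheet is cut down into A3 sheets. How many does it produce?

2

Each ISO step halves the sheet: 1 × A2 → 2 × A3
From A2 to A3 is 1 halving step: 2^1 = 2.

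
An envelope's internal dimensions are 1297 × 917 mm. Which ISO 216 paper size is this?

Aspect ratio 1297/917 ≈ 1.414 — close to the ISO √2 ≈ 1.414.
In the C-series (envelope sizes, between A and B): C0 = 917 × 1297 mm.

C0 (917 × 1297 mm)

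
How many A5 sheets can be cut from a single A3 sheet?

4

Each ISO step halves the sheet: 1 × A3 → 2 × A4 → 4 × A5
From A3 to A5 is 2 halving steps: 2^2 = 4.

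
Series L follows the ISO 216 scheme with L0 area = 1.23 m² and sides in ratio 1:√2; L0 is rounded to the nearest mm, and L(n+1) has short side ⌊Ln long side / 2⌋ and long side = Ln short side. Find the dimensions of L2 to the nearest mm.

466 × 659 mm

Let L0's short side be w mm. w · w√2 = 1.23 m² = 1,230,000 mm², so w ≈ 932.6 mm and w√2 ≈ 1318.9 mm → L0 = 933 × 1319 mm.
L1: ⌊1319/2⌋ × 933 = 659 × 933 mm
L2: ⌊933/2⌋ × 659 = 466 × 659 mm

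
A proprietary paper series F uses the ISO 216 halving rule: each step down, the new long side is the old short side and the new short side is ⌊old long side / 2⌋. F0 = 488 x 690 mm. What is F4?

122 × 172 mm

F1: ⌊690/2⌋ × 488 = 345 × 488 mm
F2: ⌊488/2⌋ × 345 = 244 × 345 mm
F3: ⌊345/2⌋ × 244 = 172 × 244 mm
F4: ⌊244/2⌋ × 172 = 122 × 172 mm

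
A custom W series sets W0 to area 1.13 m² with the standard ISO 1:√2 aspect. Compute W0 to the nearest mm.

Let the short side be w mm. Then w · w√2 = 1.13 m² = 1,130,000 mm².
w² = 1,130,000/√2, so w ≈ 893.9 mm; long side = w√2 ≈ 1264.1 mm.

894 × 1264 mm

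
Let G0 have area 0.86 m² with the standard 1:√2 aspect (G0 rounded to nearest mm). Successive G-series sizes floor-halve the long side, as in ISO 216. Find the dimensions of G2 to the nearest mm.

390 × 551 mm

Let G0's short side be w mm. w · w√2 = 0.86 m² = 860,000 mm², so w ≈ 779.8 mm and w√2 ≈ 1102.8 mm → G0 = 780 × 1103 mm.
G1: ⌊1103/2⌋ × 780 = 551 × 780 mm
G2: ⌊780/2⌋ × 551 = 390 × 551 mm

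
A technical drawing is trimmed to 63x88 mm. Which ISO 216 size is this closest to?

B8 (62 × 88 mm)

Aspect ratio 88/63 ≈ 1.397 (ISO target is √2 ≈ 1.414).
In the B-series (B0 = 1000 × 1414 mm): B8 = 62 × 88 mm.
Off by 1 mm total — nearest standard size.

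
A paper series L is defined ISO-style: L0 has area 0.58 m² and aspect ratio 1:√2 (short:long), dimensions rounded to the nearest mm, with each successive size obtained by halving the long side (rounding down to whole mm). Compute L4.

Let L0's short side be w mm. w · w√2 = 0.58 m² = 580,000 mm², so w ≈ 640.4 mm and w√2 ≈ 905.7 mm → L0 = 640 × 906 mm.
L1: ⌊906/2⌋ × 640 = 453 × 640 mm
L2: ⌊640/2⌋ × 453 = 320 × 453 mm
L3: ⌊453/2⌋ × 320 = 226 × 320 mm
L4: ⌊320/2⌋ × 226 = 160 × 226 mm

160 × 226 mm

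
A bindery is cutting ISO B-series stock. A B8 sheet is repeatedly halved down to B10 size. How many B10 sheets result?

4

B8 = 62 × 88 mm; B10 = 31 × 44 mm.
Each halving step doubles the count; 2 steps from B8 to B10.
2^2 = 4.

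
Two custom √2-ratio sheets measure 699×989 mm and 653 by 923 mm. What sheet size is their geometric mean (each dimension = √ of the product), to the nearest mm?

676 × 955 mm

Short side: √(699 · 653) = √456447 ≈ 675.6 → 676 mm
Long side: √(989 · 923) = √912847 ≈ 955.4 → 955 mm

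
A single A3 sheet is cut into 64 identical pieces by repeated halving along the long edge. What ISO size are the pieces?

A9

64 = 2^6, so 6 halving steps.
A3 → A4 → … → A9 after 6 steps.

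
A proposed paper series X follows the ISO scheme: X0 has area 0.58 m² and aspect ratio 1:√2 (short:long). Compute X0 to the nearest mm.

Let the short side be w mm. Then w · w√2 = 0.58 m² = 580,000 mm².
w² = 580,000/√2, so w ≈ 640.4 mm; long side = w√2 ≈ 905.7 mm.

640 × 906 mm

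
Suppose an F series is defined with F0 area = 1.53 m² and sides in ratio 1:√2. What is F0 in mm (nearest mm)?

1040 × 1471 mm

Let the short side be w mm. Then w · w√2 = 1.53 m² = 1,530,000 mm².
w² = 1,530,000/√2, so w ≈ 1040.1 mm; long side = w√2 ≈ 1471.0 mm.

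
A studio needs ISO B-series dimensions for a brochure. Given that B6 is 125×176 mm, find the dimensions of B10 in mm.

31 × 44 mm

B7: ⌊176/2⌋ × 125 = 88 × 125 mm
B8: ⌊125/2⌋ × 88 = 62 × 88 mm
B9: ⌊88/2⌋ × 62 = 44 × 62 mm
B10: ⌊62/2⌋ × 44 = 31 × 44 mm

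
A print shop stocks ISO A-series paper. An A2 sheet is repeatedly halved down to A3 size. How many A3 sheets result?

Each ISO step halves the sheet: 1 × A2 → 2 × A3
From A2 to A3 is 1 halving step: 2^1 = 2.

2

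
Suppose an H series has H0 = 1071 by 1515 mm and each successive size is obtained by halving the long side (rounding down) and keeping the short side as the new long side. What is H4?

H1: ⌊1515/2⌋ × 1071 = 757 × 1071 mm
H2: ⌊1071/2⌋ × 757 = 535 × 757 mm
H3: ⌊757/2⌋ × 535 = 378 × 535 mm
H4: ⌊535/2⌋ × 378 = 267 × 378 mm

267 × 378 mm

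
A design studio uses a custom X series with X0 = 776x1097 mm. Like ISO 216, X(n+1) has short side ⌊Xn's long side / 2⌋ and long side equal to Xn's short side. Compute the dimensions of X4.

194 × 274 mm

X1: ⌊1097/2⌋ × 776 = 548 × 776 mm
X2: ⌊776/2⌋ × 548 = 388 × 548 mm
X3: ⌊548/2⌋ × 388 = 274 × 388 mm
X4: ⌊388/2⌋ × 274 = 194 × 274 mm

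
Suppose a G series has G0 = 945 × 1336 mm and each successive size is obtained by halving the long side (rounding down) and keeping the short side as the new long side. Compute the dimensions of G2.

G1: ⌊1336/2⌋ × 945 = 668 × 945 mm
G2: ⌊945/2⌋ × 668 = 472 × 668 mm

472 × 668 mm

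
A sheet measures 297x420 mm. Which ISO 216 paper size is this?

A3 (297 × 420 mm)

Aspect ratio 420/297 ≈ 1.414 — close to the ISO √2 ≈ 1.414.
In the A-series (A0 area = 1 m²): A3 = 297 × 420 mm.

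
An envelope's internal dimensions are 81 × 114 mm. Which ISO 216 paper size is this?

Aspect ratio 114/81 ≈ 1.407 — close to the ISO √2 ≈ 1.414.
In the C-series (envelope sizes, between A and B): C7 = 81 × 114 mm.

C7 (81 × 114 mm)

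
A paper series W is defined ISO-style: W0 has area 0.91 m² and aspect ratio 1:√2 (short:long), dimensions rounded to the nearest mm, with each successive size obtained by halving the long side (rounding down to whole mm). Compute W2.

Let W0's short side be w mm. w · w√2 = 0.91 m² = 910,000 mm², so w ≈ 802.2 mm and w√2 ≈ 1134.4 mm → W0 = 802 × 1134 mm.
W1: ⌊1134/2⌋ × 802 = 567 × 802 mm
W2: ⌊802/2⌋ × 567 = 401 × 567 mm

401 × 567 mm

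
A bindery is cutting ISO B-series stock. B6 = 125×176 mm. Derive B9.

B7: ⌊176/2⌋ × 125 = 88 × 125 mm
B8: ⌊125/2⌋ × 88 = 62 × 88 mm
B9: ⌊88/2⌋ × 62 = 44 × 62 mm

44 × 62 mm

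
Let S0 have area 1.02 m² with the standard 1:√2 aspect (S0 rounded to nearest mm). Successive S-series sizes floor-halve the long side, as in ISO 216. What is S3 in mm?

Let S0's short side be w mm. w · w√2 = 1.02 m² = 1,020,000 mm², so w ≈ 849.3 mm and w√2 ≈ 1201.0 mm → S0 = 849 × 1201 mm.
S1: ⌊1201/2⌋ × 849 = 600 × 849 mm
S2: ⌊849/2⌋ × 600 = 424 × 600 mm
S3: ⌊600/2⌋ × 424 = 300 × 424 mm

300 × 424 mm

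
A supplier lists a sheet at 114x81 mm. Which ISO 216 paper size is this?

Aspect ratio 114/81 ≈ 1.407 — close to the ISO √2 ≈ 1.414.
In the C-series (envelope sizes, between A and B): C7 = 81 × 114 mm.

C7 (81 × 114 mm)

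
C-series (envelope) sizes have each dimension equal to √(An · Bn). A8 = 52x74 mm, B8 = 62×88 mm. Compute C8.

Short side: √(52 · 62) = √3224 ≈ 56.8 → 57 mm
Long side: √(74 · 88) = √6512 ≈ 80.7 → 81 mm

57 × 81 mm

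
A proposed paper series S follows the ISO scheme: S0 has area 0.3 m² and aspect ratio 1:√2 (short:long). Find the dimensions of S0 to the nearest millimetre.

Let the short side be w mm. Then w · w√2 = 0.3 m² = 300,000 mm².
w² = 300,000/√2, so w ≈ 460.6 mm; long side = w√2 ≈ 651.4 mm.

461 × 651 mm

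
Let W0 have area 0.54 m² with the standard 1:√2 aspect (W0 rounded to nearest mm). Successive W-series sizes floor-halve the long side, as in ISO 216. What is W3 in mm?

218 × 309 mm

Let W0's short side be w mm. w · w√2 = 0.54 m² = 540,000 mm², so w ≈ 617.9 mm and w√2 ≈ 873.9 mm → W0 = 618 × 874 mm.
W1: ⌊874/2⌋ × 618 = 437 × 618 mm
W2: ⌊618/2⌋ × 437 = 309 × 437 mm
W3: ⌊437/2⌋ × 309 = 218 × 309 mm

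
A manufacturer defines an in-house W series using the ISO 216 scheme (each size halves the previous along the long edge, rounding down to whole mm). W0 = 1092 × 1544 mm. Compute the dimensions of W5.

193 × 273 mm

W1: ⌊1544/2⌋ × 1092 = 772 × 1092 mm
W2: ⌊1092/2⌋ × 772 = 546 × 772 mm
W3: ⌊772/2⌋ × 546 = 386 × 546 mm
W4: ⌊546/2⌋ × 386 = 273 × 386 mm
W5: ⌊386/2⌋ × 273 = 193 × 273 mm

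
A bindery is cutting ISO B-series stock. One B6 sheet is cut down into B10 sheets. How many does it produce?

B6 = 125 × 176 mm; B10 = 31 × 44 mm.
Each halving step doubles the count; 4 steps from B6 to B10.
2^4 = 16.

16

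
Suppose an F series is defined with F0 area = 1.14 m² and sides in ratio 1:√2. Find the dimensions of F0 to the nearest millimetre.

Let the short side be w mm. Then w · w√2 = 1.14 m² = 1,140,000 mm².
w² = 1,140,000/√2, so w ≈ 897.8 mm; long side = w√2 ≈ 1269.7 mm.

898 × 1270 mm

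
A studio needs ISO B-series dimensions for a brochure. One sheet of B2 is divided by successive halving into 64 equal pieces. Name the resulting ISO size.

64 = 2^6, so 6 halving steps.
B2 → B3 → … → B8 after 6 steps.

B8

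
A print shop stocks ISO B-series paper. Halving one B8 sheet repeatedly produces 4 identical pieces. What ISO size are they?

4 = 2^2, so 2 halving steps.
B8 → B9 → … → B10 after 2 steps.

B10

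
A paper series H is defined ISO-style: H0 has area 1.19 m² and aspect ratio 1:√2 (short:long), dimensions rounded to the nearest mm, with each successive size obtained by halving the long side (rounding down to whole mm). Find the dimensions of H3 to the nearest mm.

324 × 458 mm

Let H0's short side be w mm. w · w√2 = 1.19 m² = 1,190,000 mm², so w ≈ 917.3 mm and w√2 ≈ 1297.3 mm → H0 = 917 × 1297 mm.
H1: ⌊1297/2⌋ × 917 = 648 × 917 mm
H2: ⌊917/2⌋ × 648 = 458 × 648 mm
H3: ⌊648/2⌋ × 458 = 324 × 458 mm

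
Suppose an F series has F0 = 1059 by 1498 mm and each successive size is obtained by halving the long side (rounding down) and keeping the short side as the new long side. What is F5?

F1: ⌊1498/2⌋ × 1059 = 749 × 1059 mm
F2: ⌊1059/2⌋ × 749 = 529 × 749 mm
F3: ⌊749/2⌋ × 529 = 374 × 529 mm
F4: ⌊529/2⌋ × 374 = 264 × 374 mm
F5: ⌊374/2⌋ × 264 = 187 × 264 mm

187 × 264 mm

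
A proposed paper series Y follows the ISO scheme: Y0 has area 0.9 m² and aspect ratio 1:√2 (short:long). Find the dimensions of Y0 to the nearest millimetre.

798 × 1128 mm

Let the short side be w mm. Then w · w√2 = 0.9 m² = 900,000 mm².
w² = 900,000/√2, so w ≈ 797.7 mm; long side = w√2 ≈ 1128.2 mm.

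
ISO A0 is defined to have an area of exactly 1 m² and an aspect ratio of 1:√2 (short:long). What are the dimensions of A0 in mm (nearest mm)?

Let the short side be w mm. Then the long side is w√2 and w · w√2 = 10⁶ mm².
w² = 10⁶/√2, so w = 1000 / 2^(1/4) ≈ 840.9 mm; long side = 1000 · 2^(1/4) ≈ 1189.2 mm.

841 × 1189 mm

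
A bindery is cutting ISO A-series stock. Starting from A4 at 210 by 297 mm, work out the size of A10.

26 × 37 mm

A5: ⌊297/2⌋ × 210 = 148 × 210 mm
A6: ⌊210/2⌋ × 148 = 105 × 148 mm
A7: ⌊148/2⌋ × 105 = 74 × 105 mm
A8: ⌊105/2⌋ × 74 = 52 × 74 mm
A9: ⌊74/2⌋ × 52 = 37 × 52 mm
A10: ⌊52/2⌋ × 37 = 26 × 37 mm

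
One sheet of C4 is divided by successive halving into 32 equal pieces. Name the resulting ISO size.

C9

32 = 2^5, so 5 halving steps.
C4 → C5 → … → C9 after 5 steps.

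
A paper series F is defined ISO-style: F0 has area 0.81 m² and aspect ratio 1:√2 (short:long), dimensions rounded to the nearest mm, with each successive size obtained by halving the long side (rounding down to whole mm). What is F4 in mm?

189 × 267 mm

Let F0's short side be w mm. w · w√2 = 0.81 m² = 810,000 mm², so w ≈ 756.8 mm and w√2 ≈ 1070.3 mm → F0 = 757 × 1070 mm.
F1: ⌊1070/2⌋ × 757 = 535 × 757 mm
F2: ⌊757/2⌋ × 535 = 378 × 535 mm
F3: ⌊535/2⌋ × 378 = 267 × 378 mm
F4: ⌊378/2⌋ × 267 = 189 × 267 mm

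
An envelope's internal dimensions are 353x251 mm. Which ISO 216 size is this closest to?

Aspect ratio 353/251 ≈ 1.406 — close to the ISO √2 ≈ 1.414.
In the B-series (B0 = 1000 × 1414 mm): B4 = 250 × 353 mm.
Off by 1 mm total — nearest standard size.

B4 (250 × 353 mm)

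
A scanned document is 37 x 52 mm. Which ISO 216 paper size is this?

A9 (37 × 52 mm)

Aspect ratio 52/37 ≈ 1.405 — close to the ISO √2 ≈ 1.414.
In the A-series (A0 area = 1 m²): A9 = 37 × 52 mm.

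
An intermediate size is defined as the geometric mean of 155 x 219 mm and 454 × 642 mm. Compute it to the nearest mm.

Short side: √(155 · 454) = √70370 ≈ 265.3 → 265 mm
Long side: √(219 · 642) = √140598 ≈ 375.0 → 375 mm

265 × 375 mm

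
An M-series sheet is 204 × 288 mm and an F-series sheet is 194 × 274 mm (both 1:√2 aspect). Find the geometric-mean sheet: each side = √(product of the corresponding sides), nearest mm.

199 × 281 mm

Short side: √(204 · 194) = √39576 ≈ 198.9 → 199 mm
Long side: √(288 · 274) = √78912 ≈ 280.9 → 281 mm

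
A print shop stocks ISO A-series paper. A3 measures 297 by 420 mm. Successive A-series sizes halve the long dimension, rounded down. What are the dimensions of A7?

74 × 105 mm

A4: ⌊420/2⌋ × 297 = 210 × 297 mm
A5: ⌊297/2⌋ × 210 = 148 × 210 mm
A6: ⌊210/2⌋ × 148 = 105 × 148 mm
A7: ⌊148/2⌋ × 105 = 74 × 105 mm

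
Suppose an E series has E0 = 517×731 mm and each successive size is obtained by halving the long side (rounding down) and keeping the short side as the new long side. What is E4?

E1: ⌊731/2⌋ × 517 = 365 × 517 mm
E2: ⌊517/2⌋ × 365 = 258 × 365 mm
E3: ⌊365/2⌋ × 258 = 182 × 258 mm
E4: ⌊258/2⌋ × 182 = 129 × 182 mm

129 × 182 mm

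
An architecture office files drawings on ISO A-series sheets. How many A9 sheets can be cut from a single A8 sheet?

A8 = 52 × 74 mm; A9 = 37 × 52 mm.
Each halving step doubles the count; 1 step from A8 to A9.
2^1 = 2.

2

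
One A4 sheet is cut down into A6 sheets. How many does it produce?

Each ISO step halves the sheet: 1 × A4 → 2 × A5 → 4 × A6
From A4 to A6 is 2 halving steps: 2^2 = 4.

4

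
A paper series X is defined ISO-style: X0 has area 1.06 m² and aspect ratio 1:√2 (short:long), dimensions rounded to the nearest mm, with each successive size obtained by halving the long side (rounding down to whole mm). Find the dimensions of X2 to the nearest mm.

433 × 612 mm

Let X0's short side be w mm. w · w√2 = 1.06 m² = 1,060,000 mm², so w ≈ 865.8 mm and w√2 ≈ 1224.4 mm → X0 = 866 × 1224 mm.
X1: ⌊1224/2⌋ × 866 = 612 × 866 mm
X2: ⌊866/2⌋ × 612 = 433 × 612 mm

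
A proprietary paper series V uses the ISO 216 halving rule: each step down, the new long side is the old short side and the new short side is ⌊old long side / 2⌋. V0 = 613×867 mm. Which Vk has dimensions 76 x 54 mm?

V7

V0: 613 × 867 mm
V1: 433 × 613 mm
V2: 306 × 433 mm
V3: 216 × 306 mm
V4: 153 × 216 mm
V5: 108 × 153 mm
V6: 76 × 108 mm
V7: 54 × 76 mm
V8: 38 × 54 mm
→ matches V7.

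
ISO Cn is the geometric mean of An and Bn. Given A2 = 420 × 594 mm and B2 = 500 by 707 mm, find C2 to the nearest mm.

458 × 648 mm

Short side: √(420 · 500) = √210000 ≈ 458.3 → 458 mm
Long side: √(594 · 707) = √419958 ≈ 648.0 → 648 mm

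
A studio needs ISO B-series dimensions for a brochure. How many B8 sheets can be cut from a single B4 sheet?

Each ISO step halves the sheet: 1 × B4 → 2 × B5 → 4 × B6 → 8 × B7 → …
From B4 to B8 is 4 halving steps: 2^4 = 16.

16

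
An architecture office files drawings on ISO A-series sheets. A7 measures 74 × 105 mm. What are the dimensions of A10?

A8: ⌊105/2⌋ × 74 = 52 × 74 mm
A9: ⌊74/2⌋ × 52 = 37 × 52 mm
A10: ⌊52/2⌋ × 37 = 26 × 37 mm

26 × 37 mm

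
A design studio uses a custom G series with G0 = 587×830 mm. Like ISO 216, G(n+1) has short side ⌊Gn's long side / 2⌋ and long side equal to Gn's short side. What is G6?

73 × 103 mm

G1: ⌊830/2⌋ × 587 = 415 × 587 mm
G2: ⌊587/2⌋ × 415 = 293 × 415 mm
G3: ⌊415/2⌋ × 293 = 207 × 293 mm
G4: ⌊293/2⌋ × 207 = 146 × 207 mm
G5: ⌊207/2⌋ × 146 = 103 × 146 mm
G6: ⌊146/2⌋ × 103 = 73 × 103 mm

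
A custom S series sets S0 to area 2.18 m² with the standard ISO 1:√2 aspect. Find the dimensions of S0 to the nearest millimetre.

Let the short side be w mm. Then w · w√2 = 2.18 m² = 2,180,000 mm².
w² = 2,180,000/√2, so w ≈ 1241.6 mm; long side = w√2 ≈ 1755.8 mm.

1242 × 1756 mm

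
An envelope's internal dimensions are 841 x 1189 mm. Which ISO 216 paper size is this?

Aspect ratio 1189/841 ≈ 1.414 — close to the ISO √2 ≈ 1.414.
In the A-series (A0 area = 1 m²): A0 = 841 × 1189 mm.

A0 (841 × 1189 mm)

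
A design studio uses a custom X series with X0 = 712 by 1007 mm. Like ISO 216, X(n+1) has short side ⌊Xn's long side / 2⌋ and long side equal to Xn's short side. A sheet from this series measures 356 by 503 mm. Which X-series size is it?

X2

X0: 712 × 1007 mm
X1: 503 × 712 mm
X2: 356 × 503 mm
X3: 251 × 356 mm
→ matches X2.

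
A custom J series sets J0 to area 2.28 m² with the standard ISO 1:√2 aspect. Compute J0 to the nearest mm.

Let the short side be w mm. Then w · w√2 = 2.28 m² = 2,280,000 mm².
w² = 2,280,000/√2, so w ≈ 1269.7 mm; long side = w√2 ≈ 1795.7 mm.

1270 × 1796 mm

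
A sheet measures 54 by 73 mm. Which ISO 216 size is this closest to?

Aspect ratio 73/54 ≈ 1.352 (ISO target is √2 ≈ 1.414).
In the A-series (A0 area = 1 m²): A8 = 52 × 74 mm.
Off by 3 mm total — nearest standard size.

A8 (52 × 74 mm)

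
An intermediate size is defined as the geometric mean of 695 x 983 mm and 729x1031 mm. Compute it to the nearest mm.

712 × 1007 mm

Short side: √(695 · 729) = √506655 ≈ 711.8 → 712 mm
Long side: √(983 · 1031) = √1013473 ≈ 1006.7 → 1007 mm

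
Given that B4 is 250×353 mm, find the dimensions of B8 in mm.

B5: ⌊353/2⌋ × 250 = 176 × 250 mm
B6: ⌊250/2⌋ × 176 = 125 × 176 mm
B7: ⌊176/2⌋ × 125 = 88 × 125 mm
B8: ⌊125/2⌋ × 88 = 62 × 88 mm

62 × 88 mm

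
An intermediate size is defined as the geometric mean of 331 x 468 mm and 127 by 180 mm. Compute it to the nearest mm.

Short side: √(331 · 127) = √42037 ≈ 205.0 → 205 mm
Long side: √(468 · 180) = √84240 ≈ 290.2 → 290 mm

205 × 290 mm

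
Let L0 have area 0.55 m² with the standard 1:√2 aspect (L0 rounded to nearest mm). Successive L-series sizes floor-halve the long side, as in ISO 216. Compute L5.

Let L0's short side be w mm. w · w√2 = 0.55 m² = 550,000 mm², so w ≈ 623.6 mm and w√2 ≈ 881.9 mm → L0 = 624 × 882 mm.
L1: ⌊882/2⌋ × 624 = 441 × 624 mm
L2: ⌊624/2⌋ × 441 = 312 × 441 mm
L3: ⌊441/2⌋ × 312 = 220 × 312 mm
L4: ⌊312/2⌋ × 220 = 156 × 220 mm
L5: ⌊220/2⌋ × 156 = 110 × 156 mm

110 × 156 mm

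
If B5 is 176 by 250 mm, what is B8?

B6: ⌊250/2⌋ × 176 = 125 × 176 mm
B7: ⌊176/2⌋ × 125 = 88 × 125 mm
B8: ⌊125/2⌋ × 88 = 62 × 88 mm

62 × 88 mm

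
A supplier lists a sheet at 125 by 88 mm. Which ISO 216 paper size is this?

Aspect ratio 125/88 ≈ 1.420 — close to the ISO √2 ≈ 1.414.
In the B-series (B0 = 1000 × 1414 mm): B7 = 88 × 125 mm.

B7 (88 × 125 mm)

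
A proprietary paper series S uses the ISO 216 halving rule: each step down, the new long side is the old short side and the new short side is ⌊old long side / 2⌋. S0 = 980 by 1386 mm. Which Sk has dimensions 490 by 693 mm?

S0: 980 × 1386 mm
S1: 693 × 980 mm
S2: 490 × 693 mm
S3: 346 × 490 mm
→ matches S2.

S2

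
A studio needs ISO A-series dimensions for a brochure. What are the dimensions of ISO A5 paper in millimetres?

A0 = 841 × 1189 mm (A0 has area 1 m², aspect 1:√2).
A1: ⌊1189/2⌋ × 841 = 594 × 841 mm
A2: ⌊841/2⌋ × 594 = 420 × 594 mm
A3: ⌊594/2⌋ × 420 = 297 × 420 mm
A4: ⌊420/2⌋ × 297 = 210 × 297 mm
A5: ⌊297/2⌋ × 210 = 148 × 210 mm

148 × 210 mm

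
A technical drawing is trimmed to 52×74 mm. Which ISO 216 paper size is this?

A8 (52 × 74 mm)

Aspect ratio 74/52 ≈ 1.423 — close to the ISO √2 ≈ 1.414.
In the A-series (A0 area = 1 m²): A8 = 52 × 74 mm.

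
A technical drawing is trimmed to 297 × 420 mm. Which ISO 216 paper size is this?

Aspect ratio 420/297 ≈ 1.414 — close to the ISO √2 ≈ 1.414.
In the A-series (A0 area = 1 m²): A3 = 297 × 420 mm.

A3 (297 × 420 mm)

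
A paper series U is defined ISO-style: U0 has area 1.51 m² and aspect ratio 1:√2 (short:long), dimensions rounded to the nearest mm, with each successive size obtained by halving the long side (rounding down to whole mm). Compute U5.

Let U0's short side be w mm. w · w√2 = 1.51 m² = 1,510,000 mm², so w ≈ 1033.3 mm and w√2 ≈ 1461.3 mm → U0 = 1033 × 1461 mm.
U1: ⌊1461/2⌋ × 1033 = 730 × 1033 mm
U2: ⌊1033/2⌋ × 730 = 516 × 730 mm
U3: ⌊730/2⌋ × 516 = 365 × 516 mm
U4: ⌊516/2⌋ × 365 = 258 × 365 mm
U5: ⌊365/2⌋ × 258 = 182 × 258 mm

182 × 258 mm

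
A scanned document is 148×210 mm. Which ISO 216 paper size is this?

Aspect ratio 210/148 ≈ 1.419 — close to the ISO √2 ≈ 1.414.
In the A-series (A0 area = 1 m²): A5 = 148 × 210 mm.

A5 (148 × 210 mm)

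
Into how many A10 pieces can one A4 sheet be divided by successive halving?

Each ISO step halves the sheet: 1 × A4 → 2 × A5 → 4 × A6 → 8 × A7 → …
From A4 to A10 is 6 halving steps: 2^6 = 64.

64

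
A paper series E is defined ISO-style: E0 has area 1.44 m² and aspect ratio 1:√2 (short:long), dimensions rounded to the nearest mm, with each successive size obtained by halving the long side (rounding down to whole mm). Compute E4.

252 × 356 mm

Let E0's short side be w mm. w · w√2 = 1.44 m² = 1,440,000 mm², so w ≈ 1009.1 mm and w√2 ≈ 1427.0 mm → E0 = 1009 × 1427 mm.
E1: ⌊1427/2⌋ × 1009 = 713 × 1009 mm
E2: ⌊1009/2⌋ × 713 = 504 × 713 mm
E3: ⌊713/2⌋ × 504 = 356 × 504 mm
E4: ⌊504/2⌋ × 356 = 252 × 356 mm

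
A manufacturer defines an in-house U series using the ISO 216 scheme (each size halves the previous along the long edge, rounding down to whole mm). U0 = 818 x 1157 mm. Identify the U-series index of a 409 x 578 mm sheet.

U0: 818 × 1157 mm
U1: 578 × 818 mm
U2: 409 × 578 mm
U3: 289 × 409 mm
→ matches U2.

U2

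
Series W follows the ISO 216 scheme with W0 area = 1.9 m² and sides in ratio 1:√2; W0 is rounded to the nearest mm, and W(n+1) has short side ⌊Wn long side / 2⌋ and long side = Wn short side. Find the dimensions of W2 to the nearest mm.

579 × 819 mm

Let W0's short side be w mm. w · w√2 = 1.9 m² = 1,900,000 mm², so w ≈ 1159.1 mm and w√2 ≈ 1639.2 mm → W0 = 1159 × 1639 mm.
W1: ⌊1639/2⌋ × 1159 = 819 × 1159 mm
W2: ⌊1159/2⌋ × 819 = 579 × 819 mm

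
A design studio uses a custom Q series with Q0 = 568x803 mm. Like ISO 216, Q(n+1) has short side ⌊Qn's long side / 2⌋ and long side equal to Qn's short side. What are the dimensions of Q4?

Q1: ⌊803/2⌋ × 568 = 401 × 568 mm
Q2: ⌊568/2⌋ × 401 = 284 × 401 mm
Q3: ⌊401/2⌋ × 284 = 200 × 284 mm
Q4: ⌊284/2⌋ × 200 = 142 × 200 mm

142 × 200 mm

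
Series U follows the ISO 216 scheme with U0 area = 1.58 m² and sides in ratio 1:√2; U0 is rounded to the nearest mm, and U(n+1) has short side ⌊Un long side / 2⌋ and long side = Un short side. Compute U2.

528 × 747 mm

Let U0's short side be w mm. w · w√2 = 1.58 m² = 1,580,000 mm², so w ≈ 1057.0 mm and w√2 ≈ 1494.8 mm → U0 = 1057 × 1495 mm.
U1: ⌊1495/2⌋ × 1057 = 747 × 1057 mm
U2: ⌊1057/2⌋ × 747 = 528 × 747 mm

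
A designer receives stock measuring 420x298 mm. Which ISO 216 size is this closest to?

A3 (297 × 420 mm)

Aspect ratio 420/298 ≈ 1.409 — close to the ISO √2 ≈ 1.414.
In the A-series (A0 area = 1 m²): A3 = 297 × 420 mm.
Off by 1 mm total — nearest standard size.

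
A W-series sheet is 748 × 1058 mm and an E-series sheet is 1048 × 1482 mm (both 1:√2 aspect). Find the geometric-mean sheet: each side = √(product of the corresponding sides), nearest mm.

885 × 1252 mm

Short side: √(748 · 1048) = √783904 ≈ 885.4 → 885 mm
Long side: √(1058 · 1482) = √1567956 ≈ 1252.2 → 1252 mm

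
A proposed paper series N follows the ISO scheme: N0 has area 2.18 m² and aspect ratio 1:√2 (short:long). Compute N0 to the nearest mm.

Let the short side be w mm. Then w · w√2 = 2.18 m² = 2,180,000 mm².
w² = 2,180,000/√2, so w ≈ 1241.6 mm; long side = w√2 ≈ 1755.8 mm.

1242 × 1756 mm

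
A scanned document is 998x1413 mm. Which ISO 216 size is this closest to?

Aspect ratio 1413/998 ≈ 1.416 — close to the ISO √2 ≈ 1.414.
In the B-series (B0 = 1000 × 1414 mm): B0 = 1000 × 1414 mm.
Off by 3 mm total — nearest standard size.

B0 (1000 × 1414 mm)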